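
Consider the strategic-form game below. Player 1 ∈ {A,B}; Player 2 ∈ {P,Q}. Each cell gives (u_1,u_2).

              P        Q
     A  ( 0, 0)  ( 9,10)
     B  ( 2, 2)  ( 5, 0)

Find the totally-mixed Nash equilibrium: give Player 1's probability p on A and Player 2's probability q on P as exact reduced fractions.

P1 indiff ⇒ q·0+(1-q)·9 = q·2+(1-q)·5 ⇒ q(-2) = (1-q)(-4) ⇒ q = 2/3
P2 indiff ⇒ p·0+(1-p)·2 = p·10+(1-p)·0 ⇒ p(-10) = (1-p)(-2) ⇒ p = 1/6

P1 mixes 1/6 on A; P2 mixes 2/3 on P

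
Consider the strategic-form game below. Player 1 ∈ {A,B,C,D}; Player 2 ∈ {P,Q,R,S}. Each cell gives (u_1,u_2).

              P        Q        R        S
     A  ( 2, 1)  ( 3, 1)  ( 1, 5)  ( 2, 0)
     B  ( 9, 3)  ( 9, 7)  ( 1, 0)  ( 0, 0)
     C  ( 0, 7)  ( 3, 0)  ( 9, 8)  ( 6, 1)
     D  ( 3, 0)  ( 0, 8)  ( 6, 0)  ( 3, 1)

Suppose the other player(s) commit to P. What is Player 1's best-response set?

u_1(A vs P) = 2
u_1(B vs P) = 9
u_1(C vs P) = 0
u_1(D vs P) = 3
max payoff 9 at {B}

P1 best: {B}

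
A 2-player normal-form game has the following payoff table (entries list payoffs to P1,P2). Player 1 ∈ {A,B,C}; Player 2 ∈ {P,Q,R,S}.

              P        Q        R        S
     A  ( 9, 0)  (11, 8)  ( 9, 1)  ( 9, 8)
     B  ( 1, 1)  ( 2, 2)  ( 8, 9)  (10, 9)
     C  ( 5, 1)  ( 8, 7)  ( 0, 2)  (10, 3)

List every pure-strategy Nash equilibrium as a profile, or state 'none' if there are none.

(A,P): not NE [P2→S gives 8>0]
(A,Q): NE
(A,R): not NE [P2→S gives 8>1]
(A,S): not NE [P1→C gives 10>9]
(B,P): not NE [P1→A gives 9>1; P2→S gives 9>1]
(B,Q): not NE [P1→A gives 11>2; P2→S gives 9>2]
(B,R): not NE [P1→A gives 9>8]
(B,S): NE
(C,P): not NE [P1→A gives 9>5; P2→Q gives 7>1]
(C,Q): not NE [P1→A gives 11>8]
(C,R): not NE [P1→A gives 9>0; P2→Q gives 7>2]
(C,S): not NE [P2→Q gives 7>3]

NE set: (A,Q), (B,S)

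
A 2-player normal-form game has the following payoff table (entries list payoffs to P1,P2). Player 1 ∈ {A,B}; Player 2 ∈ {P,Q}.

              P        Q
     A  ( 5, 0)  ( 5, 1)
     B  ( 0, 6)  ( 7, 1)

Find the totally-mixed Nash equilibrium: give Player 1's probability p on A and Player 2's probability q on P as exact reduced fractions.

p=5/6, q=2/7

P1 indiff ⇒ q·5+(1-q)·5 = q·0+(1-q)·7 ⇒ q(5) = (1-q)(2) ⇒ q = 2/7
P2 indiff ⇒ p·0+(1-p)·6 = p·1+(1-p)·1 ⇒ p(-1) = (1-p)(-5) ⇒ p = 5/6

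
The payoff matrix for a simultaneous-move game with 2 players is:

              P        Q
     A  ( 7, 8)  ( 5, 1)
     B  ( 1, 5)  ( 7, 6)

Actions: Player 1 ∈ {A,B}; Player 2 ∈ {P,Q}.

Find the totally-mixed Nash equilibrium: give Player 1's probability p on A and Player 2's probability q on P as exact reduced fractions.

P1 indiff ⇒ q·7+(1-q)·5 = q·1+(1-q)·7 ⇒ q(6) = (1-q)(2) ⇒ q = 1/4
P2 indiff ⇒ p·8+(1-p)·5 = p·1+(1-p)·6 ⇒ p(7) = (1-p)(1) ⇒ p = 1/8

P1 mixes 1/8 on A; P2 mixes 1/4 on P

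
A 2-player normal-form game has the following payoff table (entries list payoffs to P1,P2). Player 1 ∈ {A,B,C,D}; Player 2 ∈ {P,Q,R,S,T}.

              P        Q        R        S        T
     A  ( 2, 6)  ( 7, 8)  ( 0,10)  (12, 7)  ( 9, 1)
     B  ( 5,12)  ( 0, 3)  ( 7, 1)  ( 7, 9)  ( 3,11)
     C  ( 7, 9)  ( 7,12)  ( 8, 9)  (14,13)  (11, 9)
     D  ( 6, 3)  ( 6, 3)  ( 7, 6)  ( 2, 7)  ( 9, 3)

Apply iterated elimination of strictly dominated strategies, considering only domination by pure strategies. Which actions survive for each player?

P1 drop B (C beats it: P:7>5 Q:7>0 R:8>7 S:14>7 T:11>3)
P1 drop D (C beats it: P:7>6 Q:7>6 R:8>7 S:14>2 T:11>9)
P2 drop P (Q beats it: A:8>6 C:12>9)
P2 drop T (Q beats it: A:8>1 C:12>9)
P1→{A,C} P2→{Q,R,S}

Remaining: P1:{A,C} P2:{Q,R,S}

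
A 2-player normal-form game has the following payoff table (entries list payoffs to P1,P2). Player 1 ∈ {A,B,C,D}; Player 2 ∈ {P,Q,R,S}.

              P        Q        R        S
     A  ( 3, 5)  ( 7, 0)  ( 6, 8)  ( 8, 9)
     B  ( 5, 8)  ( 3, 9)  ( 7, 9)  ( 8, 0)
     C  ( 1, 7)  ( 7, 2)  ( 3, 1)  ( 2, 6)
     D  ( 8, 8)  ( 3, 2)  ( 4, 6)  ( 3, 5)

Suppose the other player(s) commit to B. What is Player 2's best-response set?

u_2(P vs B) = 8
u_2(Q vs B) = 9
u_2(R vs B) = 9
u_2(S vs B) = 0
max payoff 9 at {Q,R}

argmax u_2 = {Q,R}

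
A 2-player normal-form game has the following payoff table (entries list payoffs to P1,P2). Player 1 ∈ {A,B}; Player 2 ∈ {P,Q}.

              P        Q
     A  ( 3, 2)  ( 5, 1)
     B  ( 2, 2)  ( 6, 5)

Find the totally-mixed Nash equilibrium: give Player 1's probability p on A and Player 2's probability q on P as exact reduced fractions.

p=3/4, q=1/2

P1 indiff ⇒ q·3+(1-q)·5 = q·2+(1-q)·6 ⇒ q(1) = (1-q)(1) ⇒ q = 1/2
P2 indiff ⇒ p·2+(1-p)·2 = p·1+(1-p)·5 ⇒ p(1) = (1-p)(3) ⇒ p = 3/4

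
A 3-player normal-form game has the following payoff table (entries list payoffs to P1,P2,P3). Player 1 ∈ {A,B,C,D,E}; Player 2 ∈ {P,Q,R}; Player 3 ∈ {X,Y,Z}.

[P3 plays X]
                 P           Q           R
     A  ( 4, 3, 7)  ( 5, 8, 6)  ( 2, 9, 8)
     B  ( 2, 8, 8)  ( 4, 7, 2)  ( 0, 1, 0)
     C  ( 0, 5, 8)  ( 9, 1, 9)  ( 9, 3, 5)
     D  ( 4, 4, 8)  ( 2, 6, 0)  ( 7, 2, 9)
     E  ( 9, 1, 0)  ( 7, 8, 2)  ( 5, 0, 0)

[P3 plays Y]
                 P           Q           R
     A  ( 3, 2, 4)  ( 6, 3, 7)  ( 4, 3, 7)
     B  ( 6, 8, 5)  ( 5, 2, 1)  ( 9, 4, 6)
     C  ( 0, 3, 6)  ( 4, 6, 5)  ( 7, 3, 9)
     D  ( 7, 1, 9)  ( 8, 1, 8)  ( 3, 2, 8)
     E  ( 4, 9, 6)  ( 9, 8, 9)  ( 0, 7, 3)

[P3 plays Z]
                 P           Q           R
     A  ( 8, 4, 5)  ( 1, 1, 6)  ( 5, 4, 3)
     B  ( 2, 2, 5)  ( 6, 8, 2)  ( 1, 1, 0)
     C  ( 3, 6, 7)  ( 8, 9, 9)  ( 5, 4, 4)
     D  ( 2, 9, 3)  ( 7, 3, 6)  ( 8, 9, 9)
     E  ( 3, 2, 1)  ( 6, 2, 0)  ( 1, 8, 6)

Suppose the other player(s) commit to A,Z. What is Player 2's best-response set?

P2 best: {P,R}

u_2(P vs A,Z) = 4
u_2(Q vs A,Z) = 1
u_2(R vs A,Z) = 4
max payoff 4 at {P,R}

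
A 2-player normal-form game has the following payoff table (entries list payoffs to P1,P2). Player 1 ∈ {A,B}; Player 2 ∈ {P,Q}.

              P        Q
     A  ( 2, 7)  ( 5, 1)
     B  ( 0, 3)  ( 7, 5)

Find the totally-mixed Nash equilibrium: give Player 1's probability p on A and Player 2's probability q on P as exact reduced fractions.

P1 indiff ⇒ q·2+(1-q)·5 = q·0+(1-q)·7 ⇒ q(2) = (1-q)(2) ⇒ q = 1/2
P2 indiff ⇒ p·7+(1-p)·3 = p·1+(1-p)·5 ⇒ p(6) = (1-p)(2) ⇒ p = 1/4

P1 mixes 1/4 on A; P2 mixes 1/2 on P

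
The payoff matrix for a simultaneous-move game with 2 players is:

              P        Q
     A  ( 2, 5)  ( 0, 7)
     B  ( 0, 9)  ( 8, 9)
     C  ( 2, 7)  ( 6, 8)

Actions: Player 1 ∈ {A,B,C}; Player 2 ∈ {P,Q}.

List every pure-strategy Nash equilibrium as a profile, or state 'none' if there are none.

(A,P): not NE [P2→Q gives 7>5]
(A,Q): not NE [P1→B gives 8>0]
(B,P): not NE [P1→C gives 2>0]
(B,Q): NE
(C,P): not NE [P2→Q gives 8>7]
(C,Q): not NE [P1→B gives 8>6]

Nash profiles: (B,Q)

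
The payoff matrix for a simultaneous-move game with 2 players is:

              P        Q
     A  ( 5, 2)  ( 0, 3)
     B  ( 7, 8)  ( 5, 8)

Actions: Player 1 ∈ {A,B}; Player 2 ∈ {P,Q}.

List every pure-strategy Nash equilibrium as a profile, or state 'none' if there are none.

PSNE = {(B,P), (B,Q)}

(A,P): not NE [P1→B gives 7>5; P2→Q gives 3>2]
(A,Q): not NE [P1→B gives 5>0]
(B,P): NE
(B,Q): NE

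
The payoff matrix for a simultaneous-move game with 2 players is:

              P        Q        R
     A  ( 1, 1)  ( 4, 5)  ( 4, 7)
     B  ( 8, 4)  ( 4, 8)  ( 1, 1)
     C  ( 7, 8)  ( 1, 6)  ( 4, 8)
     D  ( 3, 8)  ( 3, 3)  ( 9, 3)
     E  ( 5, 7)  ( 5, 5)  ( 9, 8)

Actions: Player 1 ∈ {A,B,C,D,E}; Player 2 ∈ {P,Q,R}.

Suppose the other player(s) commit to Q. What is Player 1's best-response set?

u_1(A vs Q) = 4
u_1(B vs Q) = 4
u_1(C vs Q) = 1
u_1(D vs Q) = 3
u_1(E vs Q) = 5
max payoff 5 at {E}

P1 best: {E}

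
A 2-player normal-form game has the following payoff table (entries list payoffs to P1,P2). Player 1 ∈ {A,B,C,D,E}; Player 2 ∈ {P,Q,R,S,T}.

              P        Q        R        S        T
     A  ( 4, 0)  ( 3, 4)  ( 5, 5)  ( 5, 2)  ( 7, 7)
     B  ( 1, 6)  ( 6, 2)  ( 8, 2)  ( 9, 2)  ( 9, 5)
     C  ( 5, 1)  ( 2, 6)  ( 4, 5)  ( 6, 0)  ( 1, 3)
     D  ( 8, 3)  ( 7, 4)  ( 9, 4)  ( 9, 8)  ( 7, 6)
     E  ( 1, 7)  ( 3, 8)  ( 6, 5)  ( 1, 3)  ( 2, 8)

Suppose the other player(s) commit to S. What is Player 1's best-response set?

u_1(A vs S) = 5
u_1(B vs S) = 9
u_1(C vs S) = 6
u_1(D vs S) = 9
u_1(E vs S) = 1
max payoff 9 at {B,D}

P1 best: {B,D}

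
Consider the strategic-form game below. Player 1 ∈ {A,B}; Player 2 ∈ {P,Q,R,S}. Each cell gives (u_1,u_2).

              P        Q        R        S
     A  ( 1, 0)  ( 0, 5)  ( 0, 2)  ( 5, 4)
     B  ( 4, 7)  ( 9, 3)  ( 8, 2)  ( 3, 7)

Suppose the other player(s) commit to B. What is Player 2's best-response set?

u_2(P vs B) = 7
u_2(Q vs B) = 3
u_2(R vs B) = 2
u_2(S vs B) = 7
max payoff 7 at {P,S}

P2 best: {P,S}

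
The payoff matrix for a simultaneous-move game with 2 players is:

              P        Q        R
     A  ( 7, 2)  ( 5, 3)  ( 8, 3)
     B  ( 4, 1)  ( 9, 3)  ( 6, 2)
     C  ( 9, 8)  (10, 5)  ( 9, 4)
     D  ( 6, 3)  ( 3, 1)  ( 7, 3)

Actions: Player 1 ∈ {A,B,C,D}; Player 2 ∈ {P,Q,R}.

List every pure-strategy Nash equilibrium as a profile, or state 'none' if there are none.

(A,P): not NE [P1→C gives 9>7; P2→R gives 3>2]
(A,Q): not NE [P1→C gives 10>5]
(A,R): not NE [P1→C gives 9>8]
(B,P): not NE [P1→C gives 9>4; P2→Q gives 3>1]
(B,Q): not NE [P1→C gives 10>9]
(B,R): not NE [P1→C gives 9>6; P2→Q gives 3>2]
(C,P): NE
(C,Q): not NE [P2→P gives 8>5]
(C,R): not NE [P2→P gives 8>4]
(D,P): not NE [P1→C gives 9>6]
(D,Q): not NE [P1→C gives 10>3; P2→R gives 3>1]
(D,R): not NE [P1→C gives 9>7]

NE set: (C,P)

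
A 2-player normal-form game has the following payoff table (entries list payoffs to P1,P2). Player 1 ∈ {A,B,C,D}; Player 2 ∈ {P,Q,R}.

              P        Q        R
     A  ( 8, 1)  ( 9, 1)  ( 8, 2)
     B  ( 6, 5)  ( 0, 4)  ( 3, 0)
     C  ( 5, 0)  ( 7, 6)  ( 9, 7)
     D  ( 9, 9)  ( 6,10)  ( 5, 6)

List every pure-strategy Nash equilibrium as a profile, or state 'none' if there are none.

(A,P): not NE [P1→D gives 9>8; P2→R gives 2>1]
(A,Q): not NE [P2→R gives 2>1]
(A,R): not NE [P1→C gives 9>8]
(B,P): not NE [P1→D gives 9>6]
(B,Q): not NE [P1→A gives 9>0; P2→P gives 5>4]
(B,R): not NE [P1→C gives 9>3; P2→P gives 5>0]
(C,P): not NE [P1→D gives 9>5; P2→R gives 7>0]
(C,Q): not NE [P1→A gives 9>7; P2→R gives 7>6]
(C,R): NE
(D,P): not NE [P2→Q gives 10>9]
(D,Q): not NE [P1→A gives 9>6]
(D,R): not NE [P1→C gives 9>5; P2→Q gives 10>6]

Nash profiles: (C,R)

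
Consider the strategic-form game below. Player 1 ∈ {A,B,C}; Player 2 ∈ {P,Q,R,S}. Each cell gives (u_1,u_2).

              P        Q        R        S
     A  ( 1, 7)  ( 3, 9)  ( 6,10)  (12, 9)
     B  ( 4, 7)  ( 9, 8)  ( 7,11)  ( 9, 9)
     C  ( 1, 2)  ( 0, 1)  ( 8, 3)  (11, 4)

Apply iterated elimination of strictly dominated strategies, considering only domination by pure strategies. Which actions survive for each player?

P2 drop P (R beats it: A:10>7 B:11>7 C:3>2)
P2 drop Q (R beats it: A:10>9 B:11>8 C:3>1)
P1 drop B (C beats it: R:8>7 S:11>9)
P1→{A,C} P2→{R,S}

Remaining: P1:{A,C} P2:{R,S}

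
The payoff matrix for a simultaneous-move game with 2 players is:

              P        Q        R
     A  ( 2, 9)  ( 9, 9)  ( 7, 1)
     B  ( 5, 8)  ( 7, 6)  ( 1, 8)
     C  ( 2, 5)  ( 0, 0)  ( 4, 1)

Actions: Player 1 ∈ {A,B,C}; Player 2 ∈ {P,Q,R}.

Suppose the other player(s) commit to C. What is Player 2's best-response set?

argmax u_2 = {P}

u_2(P vs C) = 5
u_2(Q vs C) = 0
u_2(R vs C) = 1
max payoff 5 at {P}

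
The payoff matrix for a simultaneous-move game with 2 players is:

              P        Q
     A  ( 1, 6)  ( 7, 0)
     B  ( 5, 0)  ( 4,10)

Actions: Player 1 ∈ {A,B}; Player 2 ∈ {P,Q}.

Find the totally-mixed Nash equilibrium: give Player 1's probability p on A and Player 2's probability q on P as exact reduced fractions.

P1 indiff ⇒ q·1+(1-q)·7 = q·5+(1-q)·4 ⇒ q(-4) = (1-q)(-3) ⇒ q = 3/7
P2 indiff ⇒ p·6+(1-p)·0 = p·0+(1-p)·10 ⇒ p(6) = (1-p)(10) ⇒ p = 5/8

p=5/8, q=3/7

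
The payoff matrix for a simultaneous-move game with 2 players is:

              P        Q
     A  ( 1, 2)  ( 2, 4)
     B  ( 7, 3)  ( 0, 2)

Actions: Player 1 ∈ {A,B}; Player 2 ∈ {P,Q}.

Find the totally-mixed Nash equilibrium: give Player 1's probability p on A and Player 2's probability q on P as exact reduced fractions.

(p,q) = (1/3, 1/4)

P1 indiff ⇒ q·1+(1-q)·2 = q·7+(1-q)·0 ⇒ q(-6) = (1-q)(-2) ⇒ q = 1/4
P2 indiff ⇒ p·2+(1-p)·3 = p·4+(1-p)·2 ⇒ p(-2) = (1-p)(-1) ⇒ p = 1/3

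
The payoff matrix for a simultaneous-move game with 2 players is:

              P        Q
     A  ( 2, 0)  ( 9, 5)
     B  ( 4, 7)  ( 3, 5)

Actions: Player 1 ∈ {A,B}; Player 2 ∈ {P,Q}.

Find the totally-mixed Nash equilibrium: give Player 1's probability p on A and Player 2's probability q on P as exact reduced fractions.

p=2/7, q=3/4

P1 indiff ⇒ q·2+(1-q)·9 = q·4+(1-q)·3 ⇒ q(-2) = (1-q)(-6) ⇒ q = 3/4
P2 indiff ⇒ p·0+(1-p)·7 = p·5+(1-p)·5 ⇒ p(-5) = (1-p)(-2) ⇒ p = 2/7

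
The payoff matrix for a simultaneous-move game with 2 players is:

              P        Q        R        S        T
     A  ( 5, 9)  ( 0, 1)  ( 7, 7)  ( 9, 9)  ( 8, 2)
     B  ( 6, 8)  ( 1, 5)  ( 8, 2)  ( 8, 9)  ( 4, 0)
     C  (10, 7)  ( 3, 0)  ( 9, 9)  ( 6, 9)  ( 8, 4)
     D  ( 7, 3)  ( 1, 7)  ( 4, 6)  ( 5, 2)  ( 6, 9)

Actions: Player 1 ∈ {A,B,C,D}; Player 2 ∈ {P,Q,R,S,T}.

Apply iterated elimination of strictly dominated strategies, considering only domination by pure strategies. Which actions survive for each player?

P1 drop D (C beats it: P:10>7 Q:3>1 R:9>4 S:6>5 T:8>6)
P2 drop Q (P beats it: A:9>1 B:8>5 C:7>0)
P2 drop T (P beats it: A:9>2 B:8>0 C:7>4)
P1→{A,B,C} P2→{P,R,S}

IESDS → P1:{A,B,C} P2:{P,R,S}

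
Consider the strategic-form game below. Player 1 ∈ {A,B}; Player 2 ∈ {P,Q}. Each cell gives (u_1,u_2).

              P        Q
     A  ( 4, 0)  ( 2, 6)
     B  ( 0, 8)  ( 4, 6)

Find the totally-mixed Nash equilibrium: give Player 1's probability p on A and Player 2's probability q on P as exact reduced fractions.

p=1/4, q=1/3

P1 indiff ⇒ q·4+(1-q)·2 = q·0+(1-q)·4 ⇒ q(4) = (1-q)(2) ⇒ q = 1/3
P2 indiff ⇒ p·0+(1-p)·8 = p·6+(1-p)·6 ⇒ p(-6) = (1-p)(-2) ⇒ p = 1/4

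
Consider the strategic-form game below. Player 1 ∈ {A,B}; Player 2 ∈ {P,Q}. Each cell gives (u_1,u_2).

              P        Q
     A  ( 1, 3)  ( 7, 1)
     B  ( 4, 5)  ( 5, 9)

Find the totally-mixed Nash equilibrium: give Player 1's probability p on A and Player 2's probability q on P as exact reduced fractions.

p=2/3, q=2/5

P1 indiff ⇒ q·1+(1-q)·7 = q·4+(1-q)·5 ⇒ q(-3) = (1-q)(-2) ⇒ q = 2/5
P2 indiff ⇒ p·3+(1-p)·5 = p·1+(1-p)·9 ⇒ p(2) = (1-p)(4) ⇒ p = 2/3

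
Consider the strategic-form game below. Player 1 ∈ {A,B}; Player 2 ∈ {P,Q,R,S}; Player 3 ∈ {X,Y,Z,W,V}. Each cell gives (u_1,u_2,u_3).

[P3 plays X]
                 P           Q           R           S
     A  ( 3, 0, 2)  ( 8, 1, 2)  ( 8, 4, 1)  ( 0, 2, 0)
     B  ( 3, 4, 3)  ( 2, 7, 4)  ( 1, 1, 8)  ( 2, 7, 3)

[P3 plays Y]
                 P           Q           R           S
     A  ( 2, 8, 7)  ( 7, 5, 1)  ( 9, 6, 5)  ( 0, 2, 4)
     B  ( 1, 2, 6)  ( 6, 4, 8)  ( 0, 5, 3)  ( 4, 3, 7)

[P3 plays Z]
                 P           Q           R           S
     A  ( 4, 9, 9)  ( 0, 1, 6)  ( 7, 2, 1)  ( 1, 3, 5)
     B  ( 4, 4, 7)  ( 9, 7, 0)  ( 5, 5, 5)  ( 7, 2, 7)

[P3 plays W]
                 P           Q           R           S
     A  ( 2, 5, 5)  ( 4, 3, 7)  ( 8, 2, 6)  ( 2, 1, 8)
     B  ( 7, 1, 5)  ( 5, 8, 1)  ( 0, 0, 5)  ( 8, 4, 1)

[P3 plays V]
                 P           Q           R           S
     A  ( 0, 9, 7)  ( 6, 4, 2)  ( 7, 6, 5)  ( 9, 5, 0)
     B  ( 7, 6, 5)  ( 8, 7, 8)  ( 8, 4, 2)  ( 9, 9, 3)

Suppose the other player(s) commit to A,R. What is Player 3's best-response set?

u_3(X vs A,R) = 1
u_3(Y vs A,R) = 5
u_3(Z vs A,R) = 1
u_3(W vs A,R) = 6
u_3(V vs A,R) = 5
max payoff 6 at {W}

argmax u_3 = {W}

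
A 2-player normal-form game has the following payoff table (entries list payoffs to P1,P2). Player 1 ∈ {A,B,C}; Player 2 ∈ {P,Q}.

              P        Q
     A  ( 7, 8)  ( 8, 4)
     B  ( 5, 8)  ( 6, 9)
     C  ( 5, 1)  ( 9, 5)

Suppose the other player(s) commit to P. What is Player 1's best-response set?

P1 best: {A}

u_1(A vs P) = 7
u_1(B vs P) = 5
u_1(C vs P) = 5
max payoff 7 at {A}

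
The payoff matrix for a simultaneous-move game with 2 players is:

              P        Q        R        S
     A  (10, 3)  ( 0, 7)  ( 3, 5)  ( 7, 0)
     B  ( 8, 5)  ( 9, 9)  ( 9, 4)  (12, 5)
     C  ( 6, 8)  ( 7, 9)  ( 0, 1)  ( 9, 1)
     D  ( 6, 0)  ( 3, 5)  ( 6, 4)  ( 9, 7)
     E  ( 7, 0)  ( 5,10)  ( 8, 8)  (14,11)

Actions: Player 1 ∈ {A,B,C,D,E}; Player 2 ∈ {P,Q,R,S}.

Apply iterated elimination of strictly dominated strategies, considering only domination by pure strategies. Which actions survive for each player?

P1 drop C (B beats it: P:8>6 Q:9>7 R:9>0 S:12>9)
P1 drop D (B beats it: P:8>6 Q:9>3 R:9>6 S:12>9)
P2 drop P (Q beats it: A:7>3 B:9>5 E:10>0)
P1 drop A (B beats it: Q:9>0 R:9>3 S:12>7)
P2 drop R (Q beats it: B:9>4 E:10>8)
P1→{B,E} P2→{Q,S}

IESDS → P1:{B,E} P2:{Q,S}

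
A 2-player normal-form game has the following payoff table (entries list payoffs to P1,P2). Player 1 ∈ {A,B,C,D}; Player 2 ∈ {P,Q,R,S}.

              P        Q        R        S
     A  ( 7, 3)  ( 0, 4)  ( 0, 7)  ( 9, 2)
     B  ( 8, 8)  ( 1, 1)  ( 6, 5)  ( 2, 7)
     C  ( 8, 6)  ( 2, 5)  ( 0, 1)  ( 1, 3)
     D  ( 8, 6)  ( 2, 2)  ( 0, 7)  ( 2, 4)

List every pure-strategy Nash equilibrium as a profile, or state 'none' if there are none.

PSNE = {(B,P), (C,P)}

(A,P): not NE [P1→D gives 8>7; P2→R gives 7>3]
(A,Q): not NE [P1→D gives 2>0; P2→R gives 7>4]
(A,R): not NE [P1→B gives 6>0]
(A,S): not NE [P2→R gives 7>2]
(B,P): NE
(B,Q): not NE [P1→D gives 2>1; P2→P gives 8>1]
(B,R): not NE [P2→P gives 8>5]
(B,S): not NE [P1→A gives 9>2; P2→P gives 8>7]
(C,P): NE
(C,Q): not NE [P2→P gives 6>5]
(C,R): not NE [P1→B gives 6>0; P2→P gives 6>1]
(C,S): not NE [P1→A gives 9>1; P2→P gives 6>3]
(D,P): not NE [P2→R gives 7>6]
(D,Q): not NE [P2→R gives 7>2]
(D,R): not NE [P1→B gives 6>0]
(D,S): not NE [P1→A gives 9>2; P2→R gives 7>4]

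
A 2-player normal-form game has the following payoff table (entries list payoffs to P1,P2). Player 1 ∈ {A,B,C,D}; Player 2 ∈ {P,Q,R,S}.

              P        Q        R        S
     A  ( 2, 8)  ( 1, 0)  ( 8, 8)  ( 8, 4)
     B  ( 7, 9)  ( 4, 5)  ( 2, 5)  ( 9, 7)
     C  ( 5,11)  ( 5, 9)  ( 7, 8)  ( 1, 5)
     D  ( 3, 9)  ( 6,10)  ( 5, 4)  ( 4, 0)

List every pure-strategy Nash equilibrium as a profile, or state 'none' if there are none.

NE set: (A,R), (B,P), (D,Q)

(A,P): not NE [P1→B gives 7>2]
(A,Q): not NE [P1→D gives 6>1; P2→R gives 8>0]
(A,R): NE
(A,S): not NE [P1→B gives 9>8; P2→R gives 8>4]
(B,P): NE
(B,Q): not NE [P1→D gives 6>4; P2→P gives 9>5]
(B,R): not NE [P1→A gives 8>2; P2→P gives 9>5]
(B,S): not NE [P2→P gives 9>7]
(C,P): not NE [P1→B gives 7>5]
(C,Q): not NE [P1→D gives 6>5; P2→P gives 11>9]
(C,R): not NE [P1→A gives 8>7; P2→P gives 11>8]
(C,S): not NE [P1→B gives 9>1; P2→P gives 11>5]
(D,P): not NE [P1→B gives 7>3; P2→Q gives 10>9]
(D,Q): NE
(D,R): not NE [P1→A gives 8>5; P2→Q gives 10>4]
(D,S): not NE [P1→B gives 9>4; P2→Q gives 10>0]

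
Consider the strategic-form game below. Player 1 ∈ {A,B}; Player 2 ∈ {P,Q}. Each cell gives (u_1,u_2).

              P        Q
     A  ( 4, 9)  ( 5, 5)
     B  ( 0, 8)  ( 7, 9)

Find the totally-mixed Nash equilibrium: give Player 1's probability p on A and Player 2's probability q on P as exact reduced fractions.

p=1/5, q=1/3

P1 indiff ⇒ q·4+(1-q)·5 = q·0+(1-q)·7 ⇒ q(4) = (1-q)(2) ⇒ q = 1/3
P2 indiff ⇒ p·9+(1-p)·8 = p·5+(1-p)·9 ⇒ p(4) = (1-p)(1) ⇒ p = 1/5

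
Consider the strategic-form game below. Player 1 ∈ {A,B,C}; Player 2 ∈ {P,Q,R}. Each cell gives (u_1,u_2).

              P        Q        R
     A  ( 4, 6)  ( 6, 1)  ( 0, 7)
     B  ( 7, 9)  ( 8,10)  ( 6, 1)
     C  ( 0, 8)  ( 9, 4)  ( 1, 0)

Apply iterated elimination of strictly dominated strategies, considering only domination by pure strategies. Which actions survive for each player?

Remaining: P1:{B,C} P2:{P,Q}

P1 drop A (B beats it: P:7>4 Q:8>6 R:6>0)
P2 drop R (P beats it: B:9>1 C:8>0)
P1→{B,C} P2→{P,Q}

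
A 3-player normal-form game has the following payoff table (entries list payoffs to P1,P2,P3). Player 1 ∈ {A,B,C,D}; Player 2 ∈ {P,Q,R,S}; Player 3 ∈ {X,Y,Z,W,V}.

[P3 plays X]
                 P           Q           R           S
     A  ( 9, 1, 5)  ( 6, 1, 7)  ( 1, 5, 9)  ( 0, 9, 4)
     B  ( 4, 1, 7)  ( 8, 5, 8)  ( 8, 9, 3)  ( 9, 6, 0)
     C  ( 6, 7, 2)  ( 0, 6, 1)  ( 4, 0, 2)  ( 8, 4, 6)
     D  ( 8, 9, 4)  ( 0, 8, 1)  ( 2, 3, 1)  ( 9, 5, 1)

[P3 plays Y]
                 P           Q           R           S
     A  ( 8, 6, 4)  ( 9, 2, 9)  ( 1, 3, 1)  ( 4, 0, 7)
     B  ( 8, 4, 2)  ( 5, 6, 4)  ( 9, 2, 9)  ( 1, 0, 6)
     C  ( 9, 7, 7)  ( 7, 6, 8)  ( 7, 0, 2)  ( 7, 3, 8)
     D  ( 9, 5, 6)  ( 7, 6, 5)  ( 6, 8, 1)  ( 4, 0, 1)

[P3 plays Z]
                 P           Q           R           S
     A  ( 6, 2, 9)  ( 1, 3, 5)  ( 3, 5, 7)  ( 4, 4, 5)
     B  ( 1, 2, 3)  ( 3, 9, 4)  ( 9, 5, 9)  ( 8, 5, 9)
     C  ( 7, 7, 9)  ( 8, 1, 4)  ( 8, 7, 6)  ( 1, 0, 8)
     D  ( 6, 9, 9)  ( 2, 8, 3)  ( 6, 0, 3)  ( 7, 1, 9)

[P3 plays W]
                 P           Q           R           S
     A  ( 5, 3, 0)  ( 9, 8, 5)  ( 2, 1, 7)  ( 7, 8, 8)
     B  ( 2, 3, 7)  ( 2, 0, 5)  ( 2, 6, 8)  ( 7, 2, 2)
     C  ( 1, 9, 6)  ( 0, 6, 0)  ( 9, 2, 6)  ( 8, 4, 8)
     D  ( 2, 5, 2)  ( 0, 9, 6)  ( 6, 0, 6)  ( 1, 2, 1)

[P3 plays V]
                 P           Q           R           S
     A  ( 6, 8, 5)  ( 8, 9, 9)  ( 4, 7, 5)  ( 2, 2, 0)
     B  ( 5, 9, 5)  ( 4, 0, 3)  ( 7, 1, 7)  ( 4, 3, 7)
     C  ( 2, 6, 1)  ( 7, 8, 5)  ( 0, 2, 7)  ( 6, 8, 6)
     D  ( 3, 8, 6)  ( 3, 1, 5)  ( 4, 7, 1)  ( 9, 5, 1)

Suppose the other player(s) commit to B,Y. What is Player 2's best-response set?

u_2(P vs B,Y) = 4
u_2(Q vs B,Y) = 6
u_2(R vs B,Y) = 2
u_2(S vs B,Y) = 0
max payoff 6 at {Q}

argmax u_2 = {Q}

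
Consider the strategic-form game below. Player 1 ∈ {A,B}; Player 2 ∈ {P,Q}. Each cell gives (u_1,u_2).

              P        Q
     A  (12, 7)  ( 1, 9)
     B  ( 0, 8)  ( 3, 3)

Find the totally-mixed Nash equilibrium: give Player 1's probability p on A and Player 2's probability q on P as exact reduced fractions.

P1 indiff ⇒ q·12+(1-q)·1 = q·0+(1-q)·3 ⇒ q(12) = (1-q)(2) ⇒ q = 1/7
P2 indiff ⇒ p·7+(1-p)·8 = p·9+(1-p)·3 ⇒ p(-2) = (1-p)(-5) ⇒ p = 5/7

P1 mixes 5/7 on A; P2 mixes 1/7 on P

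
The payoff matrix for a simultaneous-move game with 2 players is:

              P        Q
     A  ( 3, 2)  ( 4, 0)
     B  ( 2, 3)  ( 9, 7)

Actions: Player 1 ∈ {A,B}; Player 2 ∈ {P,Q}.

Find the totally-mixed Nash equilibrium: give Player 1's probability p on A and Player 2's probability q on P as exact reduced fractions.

P1 indiff ⇒ q·3+(1-q)·4 = q·2+(1-q)·9 ⇒ q(1) = (1-q)(5) ⇒ q = 5/6
P2 indiff ⇒ p·2+(1-p)·3 = p·0+(1-p)·7 ⇒ p(2) = (1-p)(4) ⇒ p = 2/3

P1 mixes 2/3 on A; P2 mixes 5/6 on P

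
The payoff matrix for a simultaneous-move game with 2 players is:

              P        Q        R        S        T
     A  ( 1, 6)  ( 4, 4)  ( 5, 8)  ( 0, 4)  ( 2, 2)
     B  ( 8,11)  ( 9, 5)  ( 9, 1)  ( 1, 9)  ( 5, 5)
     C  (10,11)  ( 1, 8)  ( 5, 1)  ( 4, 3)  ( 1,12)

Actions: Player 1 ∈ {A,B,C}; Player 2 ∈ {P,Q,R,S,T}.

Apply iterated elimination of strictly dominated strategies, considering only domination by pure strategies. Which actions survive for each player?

Remaining: P1:{B,C} P2:{P,T}

P1 drop A (B beats it: P:8>1 Q:9>4 R:9>5 S:1>0 T:5>2)
P2 drop Q (P beats it: B:11>5 C:11>8)
P2 drop R (P beats it: B:11>1 C:11>1)
P2 drop S (P beats it: B:11>9 C:11>3)
P1→{B,C} P2→{P,T}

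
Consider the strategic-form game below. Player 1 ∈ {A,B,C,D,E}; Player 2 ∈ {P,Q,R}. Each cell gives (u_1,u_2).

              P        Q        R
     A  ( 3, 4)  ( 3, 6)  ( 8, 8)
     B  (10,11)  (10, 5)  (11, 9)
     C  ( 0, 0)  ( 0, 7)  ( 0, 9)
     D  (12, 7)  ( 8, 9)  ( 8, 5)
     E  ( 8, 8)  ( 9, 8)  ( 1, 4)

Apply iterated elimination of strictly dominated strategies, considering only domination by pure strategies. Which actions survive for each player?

P1 drop A (B beats it: P:10>3 Q:10>3 R:11>8)
P1 drop C (B beats it: P:10>0 Q:10>0 R:11>0)
P1 drop E (B beats it: P:10>8 Q:10>9 R:11>1)
P2 drop R (P beats it: B:11>9 D:7>5)
P1→{B,D} P2→{P,Q}

Remaining: P1:{B,D} P2:{P,Q}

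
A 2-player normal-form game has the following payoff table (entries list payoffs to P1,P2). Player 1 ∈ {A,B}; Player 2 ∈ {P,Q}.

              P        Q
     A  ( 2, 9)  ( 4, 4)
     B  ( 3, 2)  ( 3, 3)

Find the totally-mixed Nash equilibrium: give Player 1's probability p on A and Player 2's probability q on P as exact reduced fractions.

P1 indiff ⇒ q·2+(1-q)·4 = q·3+(1-q)·3 ⇒ q(-1) = (1-q)(-1) ⇒ q = 1/2
P2 indiff ⇒ p·9+(1-p)·2 = p·4+(1-p)·3 ⇒ p(5) = (1-p)(1) ⇒ p = 1/6

P1 mixes 1/6 on A; P2 mixes 1/2 on P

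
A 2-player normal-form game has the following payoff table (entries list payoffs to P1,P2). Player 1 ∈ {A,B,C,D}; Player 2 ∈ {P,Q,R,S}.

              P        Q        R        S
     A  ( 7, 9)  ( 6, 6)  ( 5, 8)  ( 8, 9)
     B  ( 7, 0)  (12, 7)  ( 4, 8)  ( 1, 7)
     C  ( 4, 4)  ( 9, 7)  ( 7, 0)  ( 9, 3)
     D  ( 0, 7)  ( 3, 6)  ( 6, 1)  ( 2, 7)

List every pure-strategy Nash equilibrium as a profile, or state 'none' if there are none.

(A,P): NE
(A,Q): not NE [P1→B gives 12>6; P2→S gives 9>6]
(A,R): not NE [P1→C gives 7>5; P2→S gives 9>8]
(A,S): not NE [P1→C gives 9>8]
(B,P): not NE [P2→R gives 8>0]
(B,Q): not NE [P2→R gives 8>7]
(B,R): not NE [P1→C gives 7>4]
(B,S): not NE [P1→C gives 9>1; P2→R gives 8>7]
(C,P): not NE [P1→B gives 7>4; P2→Q gives 7>4]
(C,Q): not NE [P1→B gives 12>9]
(C,R): not NE [P2→Q gives 7>0]
(C,S): not NE [P2→Q gives 7>3]
(D,P): not NE [P1→B gives 7>0]
(D,Q): not NE [P1→B gives 12>3; P2→S gives 7>6]
(D,R): not NE [P1→C gives 7>6; P2→S gives 7>1]
(D,S): not NE [P1→C gives 9>2]

Nash profiles: (A,P)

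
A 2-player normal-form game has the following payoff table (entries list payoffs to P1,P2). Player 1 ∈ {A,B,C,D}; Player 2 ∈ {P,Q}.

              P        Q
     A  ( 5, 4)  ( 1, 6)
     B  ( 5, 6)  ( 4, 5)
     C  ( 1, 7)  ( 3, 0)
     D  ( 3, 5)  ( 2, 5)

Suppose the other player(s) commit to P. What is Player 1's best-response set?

argmax u_1 = {A,B}

u_1(A vs P) = 5
u_1(B vs P) = 5
u_1(C vs P) = 1
u_1(D vs P) = 3
max payoff 5 at {A,B}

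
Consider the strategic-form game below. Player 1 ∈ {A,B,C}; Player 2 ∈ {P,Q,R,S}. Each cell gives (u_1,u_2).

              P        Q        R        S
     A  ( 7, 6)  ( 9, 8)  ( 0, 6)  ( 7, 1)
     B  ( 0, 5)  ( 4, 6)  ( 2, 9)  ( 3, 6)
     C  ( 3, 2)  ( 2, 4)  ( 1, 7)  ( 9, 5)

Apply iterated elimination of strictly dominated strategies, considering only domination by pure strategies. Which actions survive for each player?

P2 drop P (Q beats it: A:8>6 B:6>5 C:4>2)
P2 drop S (R beats it: A:6>1 B:9>6 C:7>5)
P1 drop C (B beats it: Q:4>2 R:2>1)
P1→{A,B} P2→{Q,R}

Survivors P1:{A,B} P2:{Q,R}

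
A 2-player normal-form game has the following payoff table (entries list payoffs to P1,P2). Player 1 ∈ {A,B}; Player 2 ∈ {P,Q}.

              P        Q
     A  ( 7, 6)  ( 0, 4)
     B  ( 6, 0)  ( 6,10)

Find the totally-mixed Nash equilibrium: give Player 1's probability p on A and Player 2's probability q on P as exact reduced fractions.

P1 indiff ⇒ q·7+(1-q)·0 = q·6+(1-q)·6 ⇒ q(1) = (1-q)(6) ⇒ q = 6/7
P2 indiff ⇒ p·6+(1-p)·0 = p·4+(1-p)·10 ⇒ p(2) = (1-p)(10) ⇒ p = 5/6

P1 mixes 5/6 on A; P2 mixes 6/7 on P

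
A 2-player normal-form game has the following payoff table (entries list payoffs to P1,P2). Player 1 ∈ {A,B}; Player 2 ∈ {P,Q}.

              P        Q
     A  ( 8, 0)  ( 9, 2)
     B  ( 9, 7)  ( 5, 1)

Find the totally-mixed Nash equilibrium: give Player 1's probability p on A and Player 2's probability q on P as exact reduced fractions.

P1 mixes 3/4 on A; P2 mixes 4/5 on P

P1 indiff ⇒ q·8+(1-q)·9 = q·9+(1-q)·5 ⇒ q(-1) = (1-q)(-4) ⇒ q = 4/5
P2 indiff ⇒ p·0+(1-p)·7 = p·2+(1-p)·1 ⇒ p(-2) = (1-p)(-6) ⇒ p = 3/4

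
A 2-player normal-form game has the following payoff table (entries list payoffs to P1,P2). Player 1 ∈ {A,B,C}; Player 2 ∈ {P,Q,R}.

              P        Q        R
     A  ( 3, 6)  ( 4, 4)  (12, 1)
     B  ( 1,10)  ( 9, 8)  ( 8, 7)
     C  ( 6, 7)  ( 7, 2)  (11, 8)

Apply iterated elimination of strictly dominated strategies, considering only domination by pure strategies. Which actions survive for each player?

IESDS → P1:{A,C} P2:{P,R}

P2 drop Q (P beats it: A:6>4 B:10>8 C:7>2)
P1 drop B (A beats it: P:3>1 R:12>8)
P1→{A,C} P2→{P,R}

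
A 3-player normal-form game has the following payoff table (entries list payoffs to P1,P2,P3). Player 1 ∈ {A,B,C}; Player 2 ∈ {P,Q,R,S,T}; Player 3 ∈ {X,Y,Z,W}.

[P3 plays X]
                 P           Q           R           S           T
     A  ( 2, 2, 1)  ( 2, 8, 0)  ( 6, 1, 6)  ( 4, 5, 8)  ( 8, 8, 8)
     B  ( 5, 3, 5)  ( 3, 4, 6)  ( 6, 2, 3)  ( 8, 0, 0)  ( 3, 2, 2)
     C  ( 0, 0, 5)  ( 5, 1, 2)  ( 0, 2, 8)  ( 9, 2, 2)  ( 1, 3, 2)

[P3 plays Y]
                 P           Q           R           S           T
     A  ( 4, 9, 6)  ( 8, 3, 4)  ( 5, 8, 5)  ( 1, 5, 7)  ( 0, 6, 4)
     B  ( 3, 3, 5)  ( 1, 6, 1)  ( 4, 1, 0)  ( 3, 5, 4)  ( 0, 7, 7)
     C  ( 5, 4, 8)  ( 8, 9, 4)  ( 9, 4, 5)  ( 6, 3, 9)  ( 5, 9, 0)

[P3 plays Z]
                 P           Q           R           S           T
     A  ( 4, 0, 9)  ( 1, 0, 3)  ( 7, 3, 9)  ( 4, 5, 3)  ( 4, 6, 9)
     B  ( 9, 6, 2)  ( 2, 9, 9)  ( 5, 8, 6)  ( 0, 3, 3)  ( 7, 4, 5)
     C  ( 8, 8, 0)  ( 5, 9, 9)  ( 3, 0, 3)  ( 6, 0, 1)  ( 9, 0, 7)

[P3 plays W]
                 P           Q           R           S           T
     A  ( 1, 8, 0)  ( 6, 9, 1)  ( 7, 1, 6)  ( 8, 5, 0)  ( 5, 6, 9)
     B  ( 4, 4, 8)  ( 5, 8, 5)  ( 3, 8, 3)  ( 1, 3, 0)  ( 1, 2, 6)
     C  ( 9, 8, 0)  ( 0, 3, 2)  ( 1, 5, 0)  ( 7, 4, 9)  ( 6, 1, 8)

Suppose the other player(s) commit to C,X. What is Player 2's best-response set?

u_2(P vs C,X) = 0
u_2(Q vs C,X) = 1
u_2(R vs C,X) = 2
u_2(S vs C,X) = 2
u_2(T vs C,X) = 3
max payoff 3 at {T}

argmax u_2 = {T}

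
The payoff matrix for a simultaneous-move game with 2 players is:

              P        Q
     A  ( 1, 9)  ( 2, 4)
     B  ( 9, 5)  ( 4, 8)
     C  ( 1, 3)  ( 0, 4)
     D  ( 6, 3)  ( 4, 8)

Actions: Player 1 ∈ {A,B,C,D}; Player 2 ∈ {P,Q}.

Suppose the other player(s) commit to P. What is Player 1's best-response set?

u_1(A vs P) = 1
u_1(B vs P) = 9
u_1(C vs P) = 1
u_1(D vs P) = 6
max payoff 9 at {B}

argmax u_1 = {B}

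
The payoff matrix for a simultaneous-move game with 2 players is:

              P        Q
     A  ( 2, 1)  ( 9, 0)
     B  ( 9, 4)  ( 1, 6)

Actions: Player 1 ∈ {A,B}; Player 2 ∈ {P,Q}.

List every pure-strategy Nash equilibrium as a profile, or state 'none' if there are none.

PSNE: ∅

(A,P): not NE [P1→B gives 9>2]
(A,Q): not NE [P2→P gives 1>0]
(B,P): not NE [P2→Q gives 6>4]
(B,Q): not NE [P1→A gives 9>1]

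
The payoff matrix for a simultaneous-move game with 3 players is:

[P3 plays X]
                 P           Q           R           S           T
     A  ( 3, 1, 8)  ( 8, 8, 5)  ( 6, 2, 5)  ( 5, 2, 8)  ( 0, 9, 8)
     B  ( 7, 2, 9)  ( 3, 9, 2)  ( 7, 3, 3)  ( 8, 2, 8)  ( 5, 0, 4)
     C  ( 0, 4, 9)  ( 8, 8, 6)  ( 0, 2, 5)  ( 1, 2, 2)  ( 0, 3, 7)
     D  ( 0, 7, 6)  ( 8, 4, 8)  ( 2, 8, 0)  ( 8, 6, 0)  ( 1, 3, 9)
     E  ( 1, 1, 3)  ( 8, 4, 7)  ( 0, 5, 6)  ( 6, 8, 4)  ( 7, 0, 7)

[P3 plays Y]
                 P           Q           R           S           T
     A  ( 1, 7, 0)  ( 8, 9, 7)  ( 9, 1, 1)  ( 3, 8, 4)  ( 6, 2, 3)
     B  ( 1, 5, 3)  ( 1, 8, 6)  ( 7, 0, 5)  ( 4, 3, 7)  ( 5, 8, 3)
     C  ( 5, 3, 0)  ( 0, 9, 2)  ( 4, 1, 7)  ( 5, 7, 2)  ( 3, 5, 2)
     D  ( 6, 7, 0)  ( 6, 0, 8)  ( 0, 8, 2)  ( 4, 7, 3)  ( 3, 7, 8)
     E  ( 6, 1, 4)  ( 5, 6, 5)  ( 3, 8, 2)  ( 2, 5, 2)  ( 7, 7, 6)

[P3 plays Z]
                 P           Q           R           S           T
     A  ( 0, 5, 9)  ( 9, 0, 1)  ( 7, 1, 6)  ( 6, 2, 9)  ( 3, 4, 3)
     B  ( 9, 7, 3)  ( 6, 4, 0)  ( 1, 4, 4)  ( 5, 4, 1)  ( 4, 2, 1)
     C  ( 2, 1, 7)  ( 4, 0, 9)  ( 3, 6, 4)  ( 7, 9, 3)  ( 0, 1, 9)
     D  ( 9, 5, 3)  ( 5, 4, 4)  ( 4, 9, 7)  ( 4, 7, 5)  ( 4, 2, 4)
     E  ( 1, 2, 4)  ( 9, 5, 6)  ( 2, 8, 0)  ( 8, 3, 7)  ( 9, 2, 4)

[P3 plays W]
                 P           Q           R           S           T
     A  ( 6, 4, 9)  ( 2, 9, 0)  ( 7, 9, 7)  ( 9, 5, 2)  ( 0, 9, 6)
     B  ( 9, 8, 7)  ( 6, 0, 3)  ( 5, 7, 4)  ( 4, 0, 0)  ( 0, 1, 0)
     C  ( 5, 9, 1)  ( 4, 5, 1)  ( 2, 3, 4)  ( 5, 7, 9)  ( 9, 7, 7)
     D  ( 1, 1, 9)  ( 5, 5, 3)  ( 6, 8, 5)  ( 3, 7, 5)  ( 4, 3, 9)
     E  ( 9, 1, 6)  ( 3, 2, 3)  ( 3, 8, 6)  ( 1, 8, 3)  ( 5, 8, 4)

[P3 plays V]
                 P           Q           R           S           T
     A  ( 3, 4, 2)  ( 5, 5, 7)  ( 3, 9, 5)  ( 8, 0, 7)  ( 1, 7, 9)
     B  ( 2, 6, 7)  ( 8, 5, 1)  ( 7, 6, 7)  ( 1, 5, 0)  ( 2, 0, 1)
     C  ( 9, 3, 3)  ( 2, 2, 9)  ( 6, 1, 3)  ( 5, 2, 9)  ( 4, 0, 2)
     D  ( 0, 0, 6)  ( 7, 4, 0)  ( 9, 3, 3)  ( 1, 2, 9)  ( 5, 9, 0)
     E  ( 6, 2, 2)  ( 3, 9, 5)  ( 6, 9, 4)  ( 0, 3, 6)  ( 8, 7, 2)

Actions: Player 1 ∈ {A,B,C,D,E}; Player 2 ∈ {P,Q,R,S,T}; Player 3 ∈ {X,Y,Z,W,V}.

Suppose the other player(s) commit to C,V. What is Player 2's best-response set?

argmax u_2 = {P}

u_2(P vs C,V) = 3
u_2(Q vs C,V) = 2
u_2(R vs C,V) = 1
u_2(S vs C,V) = 2
u_2(T vs C,V) = 0
max payoff 3 at {P}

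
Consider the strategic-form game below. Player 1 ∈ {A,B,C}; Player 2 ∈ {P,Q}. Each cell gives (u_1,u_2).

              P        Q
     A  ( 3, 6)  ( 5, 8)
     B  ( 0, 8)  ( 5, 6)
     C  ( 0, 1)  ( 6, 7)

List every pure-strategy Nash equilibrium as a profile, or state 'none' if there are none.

(A,P): not NE [P2→Q gives 8>6]
(A,Q): not NE [P1→C gives 6>5]
(B,P): not NE [P1→A gives 3>0]
(B,Q): not NE [P1→C gives 6>5; P2→P gives 8>6]
(C,P): not NE [P1→A gives 3>0; P2→Q gives 7>1]
(C,Q): NE

NE set: (C,Q)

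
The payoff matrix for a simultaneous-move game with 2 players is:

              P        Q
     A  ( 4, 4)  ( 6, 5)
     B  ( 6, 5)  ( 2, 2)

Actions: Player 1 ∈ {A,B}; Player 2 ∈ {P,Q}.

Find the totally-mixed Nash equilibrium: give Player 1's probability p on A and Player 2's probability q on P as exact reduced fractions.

P1 indiff ⇒ q·4+(1-q)·6 = q·6+(1-q)·2 ⇒ q(-2) = (1-q)(-4) ⇒ q = 2/3
P2 indiff ⇒ p·4+(1-p)·5 = p·5+(1-p)·2 ⇒ p(-1) = (1-p)(-3) ⇒ p = 3/4

P1 mixes 3/4 on A; P2 mixes 2/3 on P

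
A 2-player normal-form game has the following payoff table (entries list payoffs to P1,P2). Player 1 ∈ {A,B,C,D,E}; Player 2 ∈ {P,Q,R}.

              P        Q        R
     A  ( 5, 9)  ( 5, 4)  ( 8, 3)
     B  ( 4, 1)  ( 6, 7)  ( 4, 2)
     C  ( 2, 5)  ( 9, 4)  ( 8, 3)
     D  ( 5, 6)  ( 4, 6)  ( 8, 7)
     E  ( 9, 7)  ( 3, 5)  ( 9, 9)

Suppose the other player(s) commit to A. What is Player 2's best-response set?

u_2(P vs A) = 9
u_2(Q vs A) = 4
u_2(R vs A) = 3
max payoff 9 at {P}

P2 best: {P}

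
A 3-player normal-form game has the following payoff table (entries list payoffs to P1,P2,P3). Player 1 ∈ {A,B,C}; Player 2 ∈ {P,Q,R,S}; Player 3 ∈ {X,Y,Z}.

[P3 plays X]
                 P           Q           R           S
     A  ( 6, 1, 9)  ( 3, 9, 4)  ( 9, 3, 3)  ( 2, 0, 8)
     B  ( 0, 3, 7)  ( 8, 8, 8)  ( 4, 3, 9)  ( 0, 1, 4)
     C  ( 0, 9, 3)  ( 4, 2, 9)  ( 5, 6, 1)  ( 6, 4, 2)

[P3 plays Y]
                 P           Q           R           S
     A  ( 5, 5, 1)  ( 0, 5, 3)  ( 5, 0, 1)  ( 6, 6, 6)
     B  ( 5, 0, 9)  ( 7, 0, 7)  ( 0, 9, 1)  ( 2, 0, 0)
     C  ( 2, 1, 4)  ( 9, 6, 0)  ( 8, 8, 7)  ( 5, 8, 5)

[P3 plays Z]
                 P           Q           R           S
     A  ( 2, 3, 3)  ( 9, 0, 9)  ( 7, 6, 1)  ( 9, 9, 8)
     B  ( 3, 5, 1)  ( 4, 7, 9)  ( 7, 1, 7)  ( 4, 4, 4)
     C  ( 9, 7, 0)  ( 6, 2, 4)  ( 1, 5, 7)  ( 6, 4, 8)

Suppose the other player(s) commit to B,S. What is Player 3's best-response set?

u_3(X vs B,S) = 4
u_3(Y vs B,S) = 0
u_3(Z vs B,S) = 4
max payoff 4 at {X,Z}

argmax u_3 = {X,Z}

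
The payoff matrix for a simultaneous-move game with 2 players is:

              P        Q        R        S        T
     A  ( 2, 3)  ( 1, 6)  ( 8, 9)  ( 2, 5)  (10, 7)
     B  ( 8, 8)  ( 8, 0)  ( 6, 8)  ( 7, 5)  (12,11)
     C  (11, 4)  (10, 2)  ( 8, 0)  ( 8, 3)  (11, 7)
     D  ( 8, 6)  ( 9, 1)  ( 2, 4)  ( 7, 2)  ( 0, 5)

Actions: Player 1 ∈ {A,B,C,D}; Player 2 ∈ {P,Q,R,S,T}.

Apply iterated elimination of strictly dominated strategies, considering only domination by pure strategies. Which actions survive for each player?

Survivors P1:{A,B,C} P2:{R,T}

P1 drop D (C beats it: P:11>8 Q:10>9 R:8>2 S:8>7 T:11>0)
P2 drop P (T beats it: A:7>3 B:11>8 C:7>4)
P2 drop Q (T beats it: A:7>6 B:11>0 C:7>2)
P2 drop S (T beats it: A:7>5 B:11>5 C:7>3)
P1→{A,B,C} P2→{R,T}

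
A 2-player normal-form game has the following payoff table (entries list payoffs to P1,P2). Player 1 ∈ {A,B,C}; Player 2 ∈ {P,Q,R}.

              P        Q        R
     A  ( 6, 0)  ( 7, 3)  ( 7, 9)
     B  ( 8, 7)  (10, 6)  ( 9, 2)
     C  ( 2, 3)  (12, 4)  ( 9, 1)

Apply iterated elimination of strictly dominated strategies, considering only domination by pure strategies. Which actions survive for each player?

Survivors P1:{B,C} P2:{P,Q}

P1 drop A (B beats it: P:8>6 Q:10>7 R:9>7)
P2 drop R (P beats it: B:7>2 C:3>1)
P1→{B,C} P2→{P,Q}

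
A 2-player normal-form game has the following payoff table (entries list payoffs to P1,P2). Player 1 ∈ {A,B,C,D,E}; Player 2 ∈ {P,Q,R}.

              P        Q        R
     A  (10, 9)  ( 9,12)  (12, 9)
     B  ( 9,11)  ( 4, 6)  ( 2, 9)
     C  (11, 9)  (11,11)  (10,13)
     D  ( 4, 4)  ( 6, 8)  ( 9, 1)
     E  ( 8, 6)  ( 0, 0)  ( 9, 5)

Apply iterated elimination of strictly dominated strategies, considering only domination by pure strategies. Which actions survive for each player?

P1 drop B (A beats it: P:10>9 Q:9>4 R:12>2)
P1 drop D (A beats it: P:10>4 Q:9>6 R:12>9)
P1 drop E (A beats it: P:10>8 Q:9>0 R:12>9)
P2 drop P (Q beats it: A:12>9 C:11>9)
P1→{A,C} P2→{Q,R}

Remaining: P1:{A,C} P2:{Q,R}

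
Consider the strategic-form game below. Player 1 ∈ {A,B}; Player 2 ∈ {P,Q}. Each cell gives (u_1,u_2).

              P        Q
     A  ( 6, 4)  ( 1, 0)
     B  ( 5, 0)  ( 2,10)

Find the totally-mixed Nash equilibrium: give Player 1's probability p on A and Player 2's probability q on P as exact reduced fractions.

P1 indiff ⇒ q·6+(1-q)·1 = q·5+(1-q)·2 ⇒ q(1) = (1-q)(1) ⇒ q = 1/2
P2 indiff ⇒ p·4+(1-p)·0 = p·0+(1-p)·10 ⇒ p(4) = (1-p)(10) ⇒ p = 5/7

p=5/7, q=1/2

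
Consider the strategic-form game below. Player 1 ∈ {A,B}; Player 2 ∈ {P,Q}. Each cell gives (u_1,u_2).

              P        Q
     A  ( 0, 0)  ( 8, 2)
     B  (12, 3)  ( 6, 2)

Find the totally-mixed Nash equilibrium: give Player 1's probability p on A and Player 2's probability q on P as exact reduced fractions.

(p,q) = (1/3, 1/7)

P1 indiff ⇒ q·0+(1-q)·8 = q·12+(1-q)·6 ⇒ q(-12) = (1-q)(-2) ⇒ q = 1/7
P2 indiff ⇒ p·0+(1-p)·3 = p·2+(1-p)·2 ⇒ p(-2) = (1-p)(-1) ⇒ p = 1/3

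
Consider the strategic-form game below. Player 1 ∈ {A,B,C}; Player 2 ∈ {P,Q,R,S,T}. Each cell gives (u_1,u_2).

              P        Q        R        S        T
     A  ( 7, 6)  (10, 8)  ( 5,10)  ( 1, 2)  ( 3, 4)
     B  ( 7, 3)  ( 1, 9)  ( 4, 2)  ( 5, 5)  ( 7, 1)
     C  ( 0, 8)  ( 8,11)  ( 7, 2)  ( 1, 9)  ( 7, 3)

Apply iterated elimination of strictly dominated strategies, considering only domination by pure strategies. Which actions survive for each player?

P2 drop P (Q beats it: A:8>6 B:9>3 C:11>8)
P2 drop S (Q beats it: A:8>2 B:9>5 C:11>9)
P2 drop T (Q beats it: A:8>4 B:9>1 C:11>3)
P1 drop B (A beats it: Q:10>1 R:5>4)
P1→{A,C} P2→{Q,R}

Survivors P1:{A,C} P2:{Q,R}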